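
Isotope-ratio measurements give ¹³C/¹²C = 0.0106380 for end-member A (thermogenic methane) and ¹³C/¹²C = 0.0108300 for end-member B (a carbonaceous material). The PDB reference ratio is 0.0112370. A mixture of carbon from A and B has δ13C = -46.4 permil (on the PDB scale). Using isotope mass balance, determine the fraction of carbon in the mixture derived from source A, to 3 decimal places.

0.596

δ_A = (0.0106380/0.0112370 − 1)×1000 = (0.946694 − 1)×1000 = -53.306 permil
δ_B = (0.0108300/0.0112370 − 1)×1000 = (0.963780 − 1)×1000 = -36.220 permil
f_A = (δ_mix − δ_B)/(δ_A − δ_B) = (-46.4 − (-36.220))/(-53.306 − (-36.220))
f_A = -10.180 / -17.086 = 0.5958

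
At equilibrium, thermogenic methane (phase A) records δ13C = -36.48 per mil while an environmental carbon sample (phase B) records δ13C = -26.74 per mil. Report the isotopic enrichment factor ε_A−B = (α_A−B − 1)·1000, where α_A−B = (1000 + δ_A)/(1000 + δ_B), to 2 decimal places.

-10.01 per mil

α_A−B = (1000 + -36.48) / (1000 + -26.74) = 963.52 / 973.26 = 0.989992
ε_A−B = (0.989992 − 1) × 1000 = -10.008 per mil
(The approximation ε ≈ δ_A − δ_B would give -9.74 per mil.)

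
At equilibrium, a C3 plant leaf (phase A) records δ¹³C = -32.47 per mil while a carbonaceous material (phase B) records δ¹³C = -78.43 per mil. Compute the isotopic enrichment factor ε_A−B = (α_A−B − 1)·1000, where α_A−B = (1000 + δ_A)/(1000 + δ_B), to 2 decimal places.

49.87 per mil

α_A−B = (1000 + -32.47) / (1000 + -78.43) = 967.53 / 921.57 = 1.049871
ε_A−B = (1.049871 − 1) × 1000 = 49.871 per mil
(The approximation ε ≈ δ_A − δ_B would give 45.96 per mil.)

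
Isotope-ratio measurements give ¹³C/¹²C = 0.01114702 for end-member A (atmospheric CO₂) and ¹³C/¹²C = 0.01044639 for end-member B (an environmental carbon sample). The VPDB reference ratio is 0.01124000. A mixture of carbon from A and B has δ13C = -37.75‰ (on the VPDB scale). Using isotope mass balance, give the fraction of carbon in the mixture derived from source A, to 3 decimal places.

δ_A = (0.01114702/0.01124000 − 1)×1000 = (0.991728 − 1)×1000 = -8.272‰
δ_B = (0.01044639/0.01124000 − 1)×1000 = (0.929394 − 1)×1000 = -70.606‰
f_A = (δ_mix − δ_B)/(δ_A − δ_B) = (-37.75 − (-70.606))/(-8.272 − (-70.606))
f_A = 32.856 / 62.334 = 0.5271

0.527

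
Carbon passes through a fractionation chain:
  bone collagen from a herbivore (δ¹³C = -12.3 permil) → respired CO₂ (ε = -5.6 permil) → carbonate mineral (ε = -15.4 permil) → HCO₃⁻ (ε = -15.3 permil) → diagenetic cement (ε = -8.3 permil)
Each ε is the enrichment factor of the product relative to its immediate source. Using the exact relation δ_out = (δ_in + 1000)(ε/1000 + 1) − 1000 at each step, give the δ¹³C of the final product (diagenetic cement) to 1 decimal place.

-55.7 permil

step 1: δ = (-12.30 + 1000)·(-5.6/1000 + 1) − 1000 = -17.83 permil
step 2: δ = (-17.83 + 1000)·(-15.4/1000 + 1) − 1000 = -32.96 permil
step 3: δ = (-32.96 + 1000)·(-15.3/1000 + 1) − 1000 = -47.75 permil
step 4: δ = (-47.75 + 1000)·(-8.3/1000 + 1) − 1000 = -55.66 permil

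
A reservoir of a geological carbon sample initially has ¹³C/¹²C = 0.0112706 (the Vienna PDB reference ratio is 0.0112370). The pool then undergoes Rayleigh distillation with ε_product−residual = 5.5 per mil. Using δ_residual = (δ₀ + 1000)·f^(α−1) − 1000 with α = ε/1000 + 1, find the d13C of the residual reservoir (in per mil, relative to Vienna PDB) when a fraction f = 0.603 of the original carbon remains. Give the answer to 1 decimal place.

δ₀ = (0.0112706/0.0112370 − 1)×1000 = (1.002990 − 1)×1000 = 2.990 per mil
α − 1 = ε/1000 = 0.0055
f^(α−1) = 0.603^(0.0055) = 0.997222
δ_res = (2.990 + 1000) × 0.997222 − 1000 = 1000.204 − 1000 = 0.20 per mil

0.2 per mil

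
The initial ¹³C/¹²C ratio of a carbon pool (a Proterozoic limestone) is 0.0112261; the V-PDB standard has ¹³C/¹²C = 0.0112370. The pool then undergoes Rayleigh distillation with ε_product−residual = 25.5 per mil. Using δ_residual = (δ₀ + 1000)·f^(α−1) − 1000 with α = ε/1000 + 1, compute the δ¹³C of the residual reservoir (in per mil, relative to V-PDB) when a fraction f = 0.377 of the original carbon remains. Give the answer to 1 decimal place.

-25.5 per mil

δ₀ = (0.0112261/0.0112370 − 1)×1000 = (0.999030 − 1)×1000 = -0.970 per mil
α − 1 = ε/1000 = 0.0255
f^(α−1) = 0.377^(0.0255) = 0.975431
δ_res = (-0.970 + 1000) × 0.975431 − 1000 = 974.485 − 1000 = -25.51 per mil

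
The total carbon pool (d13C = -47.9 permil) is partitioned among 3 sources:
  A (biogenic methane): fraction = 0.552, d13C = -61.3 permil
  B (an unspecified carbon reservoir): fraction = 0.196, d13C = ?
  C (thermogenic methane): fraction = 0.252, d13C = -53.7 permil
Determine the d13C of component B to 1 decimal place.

-2.7 permil

Isotope mass balance: δ_bulk = Σ fᵢ·δᵢ.
-47.9 = 0.552×(-61.3) + 0.196×δ_B + 0.252×(-53.7)
0.196·δ_B = -47.9 − (-47.370) = -0.530
δ_B = -0.530 / 0.196 = -2.70 permil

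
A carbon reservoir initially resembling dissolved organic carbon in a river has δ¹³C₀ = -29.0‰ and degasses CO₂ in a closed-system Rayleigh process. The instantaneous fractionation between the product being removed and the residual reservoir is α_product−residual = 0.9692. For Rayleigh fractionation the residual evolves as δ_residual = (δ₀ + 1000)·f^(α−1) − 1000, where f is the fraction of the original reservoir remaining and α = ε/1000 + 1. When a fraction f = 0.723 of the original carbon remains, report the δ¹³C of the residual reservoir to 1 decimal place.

Rayleigh residual: δ_res = (δ₀ + 1000)·f^(α−1) − 1000
α − 1 = -0.03080
f^(α−1) = 0.723^(-0.03080) = 1.010040
δ_res = (-29.0 + 1000) × 1.010040 − 1000 = 980.749 − 1000 = -19.25‰

-19.3‰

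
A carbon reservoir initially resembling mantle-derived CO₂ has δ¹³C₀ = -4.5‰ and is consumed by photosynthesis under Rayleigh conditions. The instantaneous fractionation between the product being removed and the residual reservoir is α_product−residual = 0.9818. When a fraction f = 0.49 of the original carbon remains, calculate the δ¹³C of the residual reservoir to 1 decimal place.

8.5‰

Rayleigh residual: δ_res = (δ₀ + 1000)·f^(α−1) − 1000
α − 1 = -0.01820
f^(α−1) = 0.49^(-0.01820) = 1.013068
δ_res = (-4.5 + 1000) × 1.013068 − 1000 = 1008.509 − 1000 = 8.51‰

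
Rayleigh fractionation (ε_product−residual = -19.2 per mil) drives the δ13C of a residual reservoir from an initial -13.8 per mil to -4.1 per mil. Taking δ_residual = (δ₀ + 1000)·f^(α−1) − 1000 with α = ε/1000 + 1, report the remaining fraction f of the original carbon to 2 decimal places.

α − 1 = ε/1000 = -0.0192
(δ_res + 1000)/(δ₀ + 1000) = (-4.1 + 1000)/(-13.8 + 1000) = 995.9/986.2 = 1.009836
f = 1.009836^(1/-0.0192) = exp(ln(1.009836)/-0.0192) = exp(0.00979/-0.0192)
f = exp(-0.5098) = 0.6006

0.60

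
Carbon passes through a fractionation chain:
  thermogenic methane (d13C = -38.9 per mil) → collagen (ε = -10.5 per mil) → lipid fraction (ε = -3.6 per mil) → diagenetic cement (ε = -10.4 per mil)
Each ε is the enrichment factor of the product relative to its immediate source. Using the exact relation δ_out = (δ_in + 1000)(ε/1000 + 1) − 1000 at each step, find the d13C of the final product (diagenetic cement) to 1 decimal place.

-62.3 per mil

step 1: δ = (-38.90 + 1000)·(-10.5/1000 + 1) − 1000 = -48.99 per mil
step 2: δ = (-48.99 + 1000)·(-3.6/1000 + 1) − 1000 = -52.42 per mil
step 3: δ = (-52.42 + 1000)·(-10.4/1000 + 1) − 1000 = -62.27 per mil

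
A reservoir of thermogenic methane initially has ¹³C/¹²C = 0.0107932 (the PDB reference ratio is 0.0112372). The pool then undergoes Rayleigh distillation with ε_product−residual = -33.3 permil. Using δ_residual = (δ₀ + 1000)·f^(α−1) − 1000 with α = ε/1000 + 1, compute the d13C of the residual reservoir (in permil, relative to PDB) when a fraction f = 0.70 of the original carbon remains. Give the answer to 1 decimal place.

-28.0 permil

δ₀ = (0.0107932/0.0112372 − 1)×1000 = (0.960488 − 1)×1000 = -39.512 permil
α − 1 = ε/1000 = -0.0333
f^(α−1) = 0.70^(-0.0333) = 1.011948
δ_res = (-39.512 + 1000) × 1.011948 − 1000 = 971.964 − 1000 = -28.04 permil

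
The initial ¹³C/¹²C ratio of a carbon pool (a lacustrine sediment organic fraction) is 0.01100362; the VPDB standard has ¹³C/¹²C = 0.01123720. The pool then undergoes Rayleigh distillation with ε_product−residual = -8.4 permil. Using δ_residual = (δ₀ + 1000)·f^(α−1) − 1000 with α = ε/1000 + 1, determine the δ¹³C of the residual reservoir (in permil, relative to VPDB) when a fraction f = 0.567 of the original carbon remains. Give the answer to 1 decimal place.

δ₀ = (0.01100362/0.01123720 − 1)×1000 = (0.979214 − 1)×1000 = -20.786 permil
α − 1 = ε/1000 = -0.0084
f^(α−1) = 0.567^(-0.0084) = 1.004778
δ_res = (-20.786 + 1000) × 1.004778 − 1000 = 983.892 − 1000 = -16.11 permil

-16.1 permil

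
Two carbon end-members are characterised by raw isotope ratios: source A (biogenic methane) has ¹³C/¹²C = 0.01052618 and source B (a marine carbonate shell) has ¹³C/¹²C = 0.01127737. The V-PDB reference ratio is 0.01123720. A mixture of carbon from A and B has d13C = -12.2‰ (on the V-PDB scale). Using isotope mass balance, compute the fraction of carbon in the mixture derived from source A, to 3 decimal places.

0.236

δ_A = (0.01052618/0.01123720 − 1)×1000 = (0.936726 − 1)×1000 = -63.274‰
δ_B = (0.01127737/0.01123720 − 1)×1000 = (1.003575 − 1)×1000 = 3.575‰
f_A = (δ_mix − δ_B)/(δ_A − δ_B) = (-12.2 − (3.575))/(-63.274 − (3.575))
f_A = -15.775 / -66.849 = 0.2360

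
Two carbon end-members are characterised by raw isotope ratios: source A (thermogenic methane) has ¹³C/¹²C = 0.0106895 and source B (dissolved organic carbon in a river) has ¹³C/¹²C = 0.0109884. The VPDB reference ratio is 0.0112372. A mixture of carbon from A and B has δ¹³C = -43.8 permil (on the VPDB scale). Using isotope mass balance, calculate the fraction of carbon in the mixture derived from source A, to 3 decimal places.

0.814

δ_A = (0.0106895/0.0112372 − 1)×1000 = (0.951260 − 1)×1000 = -48.740 permil
δ_B = (0.0109884/0.0112372 − 1)×1000 = (0.977859 − 1)×1000 = -22.141 permil
f_A = (δ_mix − δ_B)/(δ_A − δ_B) = (-43.8 − (-22.141))/(-48.740 − (-22.141))
f_A = -21.659 / -26.599 = 0.8143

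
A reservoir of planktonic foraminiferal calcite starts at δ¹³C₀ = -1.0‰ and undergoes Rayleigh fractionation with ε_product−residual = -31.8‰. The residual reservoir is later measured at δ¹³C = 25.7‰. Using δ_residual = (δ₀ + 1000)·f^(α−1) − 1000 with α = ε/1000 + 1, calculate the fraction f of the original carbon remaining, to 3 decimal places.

α − 1 = ε/1000 = -0.0318
(δ_res + 1000)/(δ₀ + 1000) = (25.7 + 1000)/(-1.0 + 1000) = 1025.7/999.0 = 1.026727
f = 1.026727^(1/-0.0318) = exp(ln(1.026727)/-0.0318) = exp(0.02638/-0.0318)
f = exp(-0.8294) = 0.4363

0.436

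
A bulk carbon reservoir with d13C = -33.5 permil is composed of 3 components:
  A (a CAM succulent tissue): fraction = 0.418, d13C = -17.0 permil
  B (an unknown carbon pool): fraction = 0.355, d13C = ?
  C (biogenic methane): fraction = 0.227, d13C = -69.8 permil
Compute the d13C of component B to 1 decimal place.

-29.7 permil

Isotope mass balance: δ_bulk = Σ fᵢ·δᵢ.
-33.5 = 0.418×(-17.0) + 0.355×δ_B + 0.227×(-69.8)
0.355·δ_B = -33.5 − (-22.951) = -10.549
δ_B = -10.549 / 0.355 = -29.72 permil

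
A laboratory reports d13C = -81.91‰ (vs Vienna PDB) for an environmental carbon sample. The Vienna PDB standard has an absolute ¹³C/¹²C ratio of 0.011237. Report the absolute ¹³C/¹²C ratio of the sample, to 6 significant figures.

R_sample = R_standard × (d13C/1000 + 1)
R_sample = 0.011237 × (-81.91/1000 + 1) = 0.011237 × 0.918090
R_sample = 0.0103166

0.0103166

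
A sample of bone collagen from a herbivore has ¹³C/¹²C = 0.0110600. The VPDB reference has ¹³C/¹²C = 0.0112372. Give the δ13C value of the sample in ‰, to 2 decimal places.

-15.77‰

δ13C = (R_sample / R_standard − 1) × 1000
R_sample / R_standard = 0.0110600 / 0.0112372 = 0.984231
δ13C = (0.984231 − 1) × 1000 = -15.769‰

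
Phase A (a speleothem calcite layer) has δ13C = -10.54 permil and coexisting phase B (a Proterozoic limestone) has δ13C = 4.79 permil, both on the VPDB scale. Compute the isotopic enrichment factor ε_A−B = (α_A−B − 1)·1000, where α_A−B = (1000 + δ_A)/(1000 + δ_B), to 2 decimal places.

-15.26 permil

α_A−B = (1000 + -10.54) / (1000 + 4.79) = 989.46 / 1004.79 = 0.984743
ε_A−B = (0.984743 − 1) × 1000 = -15.257 permil
(The approximation ε ≈ δ_A − δ_B would give -15.33 permil.)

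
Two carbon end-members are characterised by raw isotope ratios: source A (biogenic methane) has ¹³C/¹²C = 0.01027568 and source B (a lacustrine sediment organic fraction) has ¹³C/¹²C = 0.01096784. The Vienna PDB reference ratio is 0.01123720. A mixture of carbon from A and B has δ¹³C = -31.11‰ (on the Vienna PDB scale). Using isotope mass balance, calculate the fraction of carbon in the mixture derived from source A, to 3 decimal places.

δ_A = (0.01027568/0.01123720 − 1)×1000 = (0.914434 − 1)×1000 = -85.566‰
δ_B = (0.01096784/0.01123720 − 1)×1000 = (0.976030 − 1)×1000 = -23.970‰
f_A = (δ_mix − δ_B)/(δ_A − δ_B) = (-31.11 − (-23.970))/(-85.566 − (-23.970))
f_A = -7.140 / -61.595 = 0.1159

0.116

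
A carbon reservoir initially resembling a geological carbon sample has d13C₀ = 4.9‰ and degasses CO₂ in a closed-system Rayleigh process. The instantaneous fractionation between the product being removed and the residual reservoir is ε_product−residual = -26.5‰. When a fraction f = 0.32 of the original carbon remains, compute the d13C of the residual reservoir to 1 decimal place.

Rayleigh residual: δ_res = (δ₀ + 1000)·f^(α−1) − 1000
α = ε/1000 + 1 = 0.97350, so α − 1 = -0.02650
f^(α−1) = 0.32^(-0.02650) = 1.030656
δ_res = (4.9 + 1000) × 1.030656 − 1000 = 1035.706 − 1000 = 35.71‰

35.7‰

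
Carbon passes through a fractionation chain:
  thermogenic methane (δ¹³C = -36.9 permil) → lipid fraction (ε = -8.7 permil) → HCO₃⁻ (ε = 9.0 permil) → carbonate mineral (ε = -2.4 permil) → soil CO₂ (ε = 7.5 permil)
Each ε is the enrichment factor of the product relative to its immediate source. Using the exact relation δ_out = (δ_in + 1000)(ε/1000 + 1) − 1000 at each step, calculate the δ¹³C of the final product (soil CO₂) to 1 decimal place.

step 1: δ = (-36.90 + 1000)·(-8.7/1000 + 1) − 1000 = -45.28 permil
step 2: δ = (-45.28 + 1000)·(9.0/1000 + 1) − 1000 = -36.69 permil
step 3: δ = (-36.69 + 1000)·(-2.4/1000 + 1) − 1000 = -39.00 permil
step 4: δ = (-39.00 + 1000)·(7.5/1000 + 1) − 1000 = -31.79 permil

-31.8 permil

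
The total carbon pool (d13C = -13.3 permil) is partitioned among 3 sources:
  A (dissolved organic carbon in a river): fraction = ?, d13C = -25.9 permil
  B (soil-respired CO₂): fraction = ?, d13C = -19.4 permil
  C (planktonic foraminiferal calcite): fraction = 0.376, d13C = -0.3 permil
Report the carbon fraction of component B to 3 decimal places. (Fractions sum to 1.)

Let f_B and f_A be the unknown fractions; fractions sum to 1 so f_B + f_A = 0.624.
Mass balance: Σ fᵢ·δᵢ = δ_bulk ⇒ f_B·(-19.4) + f_A·(-25.9) = -13.3 − (-0.113) = -13.187
Substitute f_A = 0.624 − f_B:
f_B·(-19.4 − -25.9) = -13.187 − 0.624×(-25.9) = 2.974
f_B = 2.974 / 6.5 = 0.4576

0.458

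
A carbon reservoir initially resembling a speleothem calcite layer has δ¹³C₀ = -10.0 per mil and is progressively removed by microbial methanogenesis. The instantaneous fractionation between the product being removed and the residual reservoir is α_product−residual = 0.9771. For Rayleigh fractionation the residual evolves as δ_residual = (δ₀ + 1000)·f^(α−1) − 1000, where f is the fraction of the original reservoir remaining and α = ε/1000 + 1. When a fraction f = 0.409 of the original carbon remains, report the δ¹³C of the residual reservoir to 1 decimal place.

10.5 per mil

Rayleigh residual: δ_res = (δ₀ + 1000)·f^(α−1) − 1000
α − 1 = -0.02290
f^(α−1) = 0.409^(-0.02290) = 1.020685
δ_res = (-10.0 + 1000) × 1.020685 − 1000 = 1010.478 − 1000 = 10.48 per mil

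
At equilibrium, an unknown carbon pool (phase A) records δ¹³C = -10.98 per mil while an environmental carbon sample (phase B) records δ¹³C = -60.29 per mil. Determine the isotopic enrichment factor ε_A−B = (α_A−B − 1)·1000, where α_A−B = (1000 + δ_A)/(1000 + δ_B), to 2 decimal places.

52.47 per mil

α_A−B = (1000 + -10.98) / (1000 + -60.29) = 989.02 / 939.71 = 1.052474
ε_A−B = (1.052474 − 1) × 1000 = 52.474 per mil
(The approximation ε ≈ δ_A − δ_B would give 49.31 per mil.)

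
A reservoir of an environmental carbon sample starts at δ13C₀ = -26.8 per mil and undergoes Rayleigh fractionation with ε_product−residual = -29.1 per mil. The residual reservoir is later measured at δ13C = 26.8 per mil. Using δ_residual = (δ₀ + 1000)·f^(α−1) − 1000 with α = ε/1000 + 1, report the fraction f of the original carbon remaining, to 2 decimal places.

0.16

α − 1 = ε/1000 = -0.0291
(δ_res + 1000)/(δ₀ + 1000) = (26.8 + 1000)/(-26.8 + 1000) = 1026.8/973.2 = 1.055076
f = 1.055076^(1/-0.0291) = exp(ln(1.055076)/-0.0291) = exp(0.05361/-0.0291)
f = exp(-1.8424) = 0.1584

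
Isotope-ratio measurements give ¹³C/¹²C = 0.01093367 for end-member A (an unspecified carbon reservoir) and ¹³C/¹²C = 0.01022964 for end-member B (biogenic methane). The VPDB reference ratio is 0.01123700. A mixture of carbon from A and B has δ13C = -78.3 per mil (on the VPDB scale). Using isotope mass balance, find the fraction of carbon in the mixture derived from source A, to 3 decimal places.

δ_A = (0.01093367/0.01123700 − 1)×1000 = (0.973006 − 1)×1000 = -26.994 per mil
δ_B = (0.01022964/0.01123700 − 1)×1000 = (0.910353 − 1)×1000 = -89.647 per mil
f_A = (δ_mix − δ_B)/(δ_A − δ_B) = (-78.3 − (-89.647))/(-26.994 − (-89.647))
f_A = 11.347 / 62.653 = 0.1811

0.181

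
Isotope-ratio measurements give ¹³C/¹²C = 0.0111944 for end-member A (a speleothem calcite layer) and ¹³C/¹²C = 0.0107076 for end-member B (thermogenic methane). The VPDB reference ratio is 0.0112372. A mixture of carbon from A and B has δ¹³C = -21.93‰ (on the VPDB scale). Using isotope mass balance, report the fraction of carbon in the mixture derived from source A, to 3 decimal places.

δ_A = (0.0111944/0.0112372 − 1)×1000 = (0.996191 − 1)×1000 = -3.809‰
δ_B = (0.0107076/0.0112372 − 1)×1000 = (0.952871 − 1)×1000 = -47.129‰
f_A = (δ_mix − δ_B)/(δ_A − δ_B) = (-21.93 − (-47.129))/(-3.809 − (-47.129))
f_A = 25.199 / 43.320 = 0.5817

0.582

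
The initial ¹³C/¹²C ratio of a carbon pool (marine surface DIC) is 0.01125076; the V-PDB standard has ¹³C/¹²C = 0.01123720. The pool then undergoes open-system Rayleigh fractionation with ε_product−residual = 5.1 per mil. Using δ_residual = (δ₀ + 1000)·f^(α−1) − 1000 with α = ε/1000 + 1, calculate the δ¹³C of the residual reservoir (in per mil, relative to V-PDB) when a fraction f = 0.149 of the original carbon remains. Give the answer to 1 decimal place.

δ₀ = (0.01125076/0.01123720 − 1)×1000 = (1.001207 − 1)×1000 = 1.207 per mil
α − 1 = ε/1000 = 0.0051
f^(α−1) = 0.149^(0.0051) = 0.990338
δ_res = (1.207 + 1000) × 0.990338 − 1000 = 991.533 − 1000 = -8.47 per mil

-8.5 per mil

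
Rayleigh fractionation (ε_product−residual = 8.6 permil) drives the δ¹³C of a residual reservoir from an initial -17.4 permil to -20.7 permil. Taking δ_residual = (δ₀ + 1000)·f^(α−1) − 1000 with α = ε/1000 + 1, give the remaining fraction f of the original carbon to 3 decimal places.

0.676

α − 1 = ε/1000 = 0.0086
(δ_res + 1000)/(δ₀ + 1000) = (-20.7 + 1000)/(-17.4 + 1000) = 979.3/982.6 = 0.996642
f = 0.996642^(1/0.0086) = exp(ln(0.996642)/0.0086) = exp(-0.00336/0.0086)
f = exp(-0.3912) = 0.6763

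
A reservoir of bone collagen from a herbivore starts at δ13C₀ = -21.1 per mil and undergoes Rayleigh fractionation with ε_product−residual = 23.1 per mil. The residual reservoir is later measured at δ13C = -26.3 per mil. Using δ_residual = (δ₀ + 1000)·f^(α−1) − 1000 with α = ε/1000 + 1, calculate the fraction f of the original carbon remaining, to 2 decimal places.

α − 1 = ε/1000 = 0.0231
(δ_res + 1000)/(δ₀ + 1000) = (-26.3 + 1000)/(-21.1 + 1000) = 973.7/978.9 = 0.994688
f = 0.994688^(1/0.0231) = exp(ln(0.994688)/0.0231) = exp(-0.00533/0.0231)
f = exp(-0.2306) = 0.7941

0.79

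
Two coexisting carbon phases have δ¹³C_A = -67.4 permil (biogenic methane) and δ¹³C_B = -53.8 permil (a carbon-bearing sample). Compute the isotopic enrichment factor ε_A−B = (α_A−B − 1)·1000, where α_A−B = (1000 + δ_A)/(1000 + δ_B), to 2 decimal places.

α_A−B = (1000 + -67.4) / (1000 + -53.8) = 932.6 / 946.2 = 0.985627
ε_A−B = (0.985627 − 1) × 1000 = -14.373 permil
(The approximation ε ≈ δ_A − δ_B would give -13.6 permil.)

-14.37 permil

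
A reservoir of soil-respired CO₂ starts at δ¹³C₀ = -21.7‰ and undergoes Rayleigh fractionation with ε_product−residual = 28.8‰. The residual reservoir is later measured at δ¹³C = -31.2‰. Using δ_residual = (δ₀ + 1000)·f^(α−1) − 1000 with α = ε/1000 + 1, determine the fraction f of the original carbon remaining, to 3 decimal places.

0.713

α − 1 = ε/1000 = 0.0288
(δ_res + 1000)/(δ₀ + 1000) = (-31.2 + 1000)/(-21.7 + 1000) = 968.8/978.3 = 0.990289
f = 0.990289^(1/0.0288) = exp(ln(0.990289)/0.0288) = exp(-0.00976/0.0288)
f = exp(-0.3388) = 0.7126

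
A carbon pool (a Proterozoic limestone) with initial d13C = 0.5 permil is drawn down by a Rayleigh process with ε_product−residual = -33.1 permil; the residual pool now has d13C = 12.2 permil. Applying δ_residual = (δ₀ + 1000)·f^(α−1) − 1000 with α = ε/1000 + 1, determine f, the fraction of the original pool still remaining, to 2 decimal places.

α − 1 = ε/1000 = -0.0331
(δ_res + 1000)/(δ₀ + 1000) = (12.2 + 1000)/(0.5 + 1000) = 1012.2/1000.5 = 1.011694
f = 1.011694^(1/-0.0331) = exp(ln(1.011694)/-0.0331) = exp(0.01163/-0.0331)
f = exp(-0.3512) = 0.7038

0.70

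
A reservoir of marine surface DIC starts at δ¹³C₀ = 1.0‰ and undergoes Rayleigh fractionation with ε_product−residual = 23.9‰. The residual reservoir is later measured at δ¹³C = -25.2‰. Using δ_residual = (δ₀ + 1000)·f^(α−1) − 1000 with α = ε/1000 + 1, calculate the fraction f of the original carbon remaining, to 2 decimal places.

α − 1 = ε/1000 = 0.0239
(δ_res + 1000)/(δ₀ + 1000) = (-25.2 + 1000)/(1.0 + 1000) = 974.8/1001.0 = 0.973826
f = 0.973826^(1/0.0239) = exp(ln(0.973826)/0.0239) = exp(-0.02652/0.0239)
f = exp(-1.1097) = 0.3296

0.33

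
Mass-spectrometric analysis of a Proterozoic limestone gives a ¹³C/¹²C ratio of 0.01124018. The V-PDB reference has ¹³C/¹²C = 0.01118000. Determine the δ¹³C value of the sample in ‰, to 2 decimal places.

δ¹³C = (R_sample / R_standard − 1) × 1000
R_sample / R_standard = 0.01124018 / 0.01118000 = 1.005383
δ¹³C = (1.005383 − 1) × 1000 = 5.383‰

5.38‰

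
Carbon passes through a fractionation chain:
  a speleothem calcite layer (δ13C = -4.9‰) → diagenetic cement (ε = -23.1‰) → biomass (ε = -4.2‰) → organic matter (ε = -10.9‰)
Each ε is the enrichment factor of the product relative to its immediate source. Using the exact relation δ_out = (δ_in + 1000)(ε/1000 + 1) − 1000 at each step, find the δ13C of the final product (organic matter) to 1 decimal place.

step 1: δ = (-4.90 + 1000)·(-23.1/1000 + 1) − 1000 = -27.89‰
step 2: δ = (-27.89 + 1000)·(-4.2/1000 + 1) − 1000 = -31.97‰
step 3: δ = (-31.97 + 1000)·(-10.9/1000 + 1) − 1000 = -42.52‰

-42.5‰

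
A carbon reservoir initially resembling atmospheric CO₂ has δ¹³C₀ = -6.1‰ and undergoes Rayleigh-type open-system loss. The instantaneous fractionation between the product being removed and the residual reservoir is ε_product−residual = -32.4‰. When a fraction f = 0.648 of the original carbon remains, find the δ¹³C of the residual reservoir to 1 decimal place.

8.0‰

Rayleigh residual: δ_res = (δ₀ + 1000)·f^(α−1) − 1000
α = ε/1000 + 1 = 0.96760, so α − 1 = -0.03240
f^(α−1) = 0.648^(-0.03240) = 1.014156
δ_res = (-6.1 + 1000) × 1.014156 − 1000 = 1007.970 − 1000 = 7.97‰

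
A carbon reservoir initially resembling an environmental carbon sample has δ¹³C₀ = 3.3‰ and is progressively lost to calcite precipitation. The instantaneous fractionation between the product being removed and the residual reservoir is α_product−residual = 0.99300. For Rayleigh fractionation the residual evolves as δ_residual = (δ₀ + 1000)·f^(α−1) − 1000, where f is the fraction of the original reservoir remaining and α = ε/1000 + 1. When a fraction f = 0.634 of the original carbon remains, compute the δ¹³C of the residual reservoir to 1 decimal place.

Rayleigh residual: δ_res = (δ₀ + 1000)·f^(α−1) − 1000
α − 1 = -0.00700
f^(α−1) = 0.634^(-0.00700) = 1.003195
δ_res = (3.3 + 1000) × 1.003195 − 1000 = 1006.506 − 1000 = 6.51‰

6.5‰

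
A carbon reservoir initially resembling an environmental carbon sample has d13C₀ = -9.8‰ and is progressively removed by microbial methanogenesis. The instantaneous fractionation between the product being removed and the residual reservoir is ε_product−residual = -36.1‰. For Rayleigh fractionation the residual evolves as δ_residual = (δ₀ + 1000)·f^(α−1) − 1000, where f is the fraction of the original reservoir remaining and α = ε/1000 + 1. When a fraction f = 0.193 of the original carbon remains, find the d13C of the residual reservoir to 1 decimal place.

50.8‰

Rayleigh residual: δ_res = (δ₀ + 1000)·f^(α−1) − 1000
α = ε/1000 + 1 = 0.96390, so α − 1 = -0.03610
f^(α−1) = 0.193^(-0.03610) = 1.061186
δ_res = (-9.8 + 1000) × 1.061186 − 1000 = 1050.786 − 1000 = 50.79‰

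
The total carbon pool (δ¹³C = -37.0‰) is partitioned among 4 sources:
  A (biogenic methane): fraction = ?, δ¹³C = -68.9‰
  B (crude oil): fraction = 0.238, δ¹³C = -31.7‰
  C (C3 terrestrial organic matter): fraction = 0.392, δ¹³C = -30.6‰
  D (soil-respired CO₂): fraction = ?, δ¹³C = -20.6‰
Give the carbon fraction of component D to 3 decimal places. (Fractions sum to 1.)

Let f_D and f_A be the unknown fractions; fractions sum to 1 so f_D + f_A = 0.370.
Mass balance: Σ fᵢ·δᵢ = δ_bulk ⇒ f_D·(-20.6) + f_A·(-68.9) = -37.0 − (-19.540) = -17.460
Substitute f_A = 0.370 − f_D:
f_D·(-20.6 − -68.9) = -17.460 − 0.370×(-68.9) = 8.033
f_D = 8.033 / 48.3 = 0.1663

0.166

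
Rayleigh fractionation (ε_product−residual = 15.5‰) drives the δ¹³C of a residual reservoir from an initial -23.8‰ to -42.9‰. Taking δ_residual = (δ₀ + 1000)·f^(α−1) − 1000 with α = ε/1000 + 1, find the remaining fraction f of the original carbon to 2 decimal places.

0.28

α − 1 = ε/1000 = 0.0155
(δ_res + 1000)/(δ₀ + 1000) = (-42.9 + 1000)/(-23.8 + 1000) = 957.1/976.2 = 0.980434
f = 0.980434^(1/0.0155) = exp(ln(0.980434)/0.0155) = exp(-0.01976/0.0155)
f = exp(-1.2748) = 0.2795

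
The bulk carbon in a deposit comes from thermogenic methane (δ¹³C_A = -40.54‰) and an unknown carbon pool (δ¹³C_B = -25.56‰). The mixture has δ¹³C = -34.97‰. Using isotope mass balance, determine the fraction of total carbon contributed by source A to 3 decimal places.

δ_mix = f_A·δ_A + (1 − f_A)·δ_B  ⇒  f_A = (δ_mix − δ_B)/(δ_A − δ_B)
f_A = (-34.97 − (-25.56)) / (-40.54 − (-25.56))
f_A = -9.41 / -14.98 = 0.6282

0.628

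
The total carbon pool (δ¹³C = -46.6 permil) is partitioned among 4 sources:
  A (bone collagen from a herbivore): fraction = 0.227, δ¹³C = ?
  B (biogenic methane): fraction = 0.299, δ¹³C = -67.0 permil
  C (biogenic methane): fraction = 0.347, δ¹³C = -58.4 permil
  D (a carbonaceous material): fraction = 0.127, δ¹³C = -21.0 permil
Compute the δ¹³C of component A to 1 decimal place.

Isotope mass balance: δ_bulk = Σ fᵢ·δᵢ.
-46.6 = 0.227×δ_A + 0.299×(-67.0) + 0.347×(-58.4) + 0.127×(-21.0)
0.227·δ_A = -46.6 − (-42.965) = -3.635
δ_A = -3.635 / 0.227 = -16.01 permil

-16.0 permil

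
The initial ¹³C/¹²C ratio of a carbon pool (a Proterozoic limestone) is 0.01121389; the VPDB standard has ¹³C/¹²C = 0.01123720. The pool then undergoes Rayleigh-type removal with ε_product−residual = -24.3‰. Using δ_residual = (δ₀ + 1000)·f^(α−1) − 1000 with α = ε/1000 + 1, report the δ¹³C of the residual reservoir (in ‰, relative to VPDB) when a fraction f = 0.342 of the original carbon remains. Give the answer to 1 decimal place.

δ₀ = (0.01121389/0.01123720 − 1)×1000 = (0.997926 − 1)×1000 = -2.074‰
α − 1 = ε/1000 = -0.0243
f^(α−1) = 0.342^(-0.0243) = 1.026415
δ_res = (-2.074 + 1000) × 1.026415 − 1000 = 1024.286 − 1000 = 24.29‰

24.3‰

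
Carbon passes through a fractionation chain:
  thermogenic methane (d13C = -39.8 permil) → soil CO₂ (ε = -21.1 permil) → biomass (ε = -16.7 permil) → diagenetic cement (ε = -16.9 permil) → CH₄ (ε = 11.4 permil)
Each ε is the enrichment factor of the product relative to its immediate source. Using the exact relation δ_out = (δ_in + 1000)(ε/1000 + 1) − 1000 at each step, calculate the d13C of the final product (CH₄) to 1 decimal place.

-81.0 permil

step 1: δ = (-39.80 + 1000)·(-21.1/1000 + 1) − 1000 = -60.06 permil
step 2: δ = (-60.06 + 1000)·(-16.7/1000 + 1) − 1000 = -75.76 permil
step 3: δ = (-75.76 + 1000)·(-16.9/1000 + 1) − 1000 = -91.38 permil
step 4: δ = (-91.38 + 1000)·(11.4/1000 + 1) − 1000 = -81.02 permil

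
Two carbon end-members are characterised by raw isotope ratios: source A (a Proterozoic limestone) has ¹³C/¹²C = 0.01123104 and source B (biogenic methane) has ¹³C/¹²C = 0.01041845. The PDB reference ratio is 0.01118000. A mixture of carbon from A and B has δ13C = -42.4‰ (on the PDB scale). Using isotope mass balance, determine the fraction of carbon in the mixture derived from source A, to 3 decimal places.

0.354

δ_A = (0.01123104/0.01118000 − 1)×1000 = (1.004565 − 1)×1000 = 4.565‰
δ_B = (0.01041845/0.01118000 − 1)×1000 = (0.931883 − 1)×1000 = -68.117‰
f_A = (δ_mix − δ_B)/(δ_A − δ_B) = (-42.4 − (-68.117))/(4.565 − (-68.117))
f_A = 25.717 / 72.682 = 0.3538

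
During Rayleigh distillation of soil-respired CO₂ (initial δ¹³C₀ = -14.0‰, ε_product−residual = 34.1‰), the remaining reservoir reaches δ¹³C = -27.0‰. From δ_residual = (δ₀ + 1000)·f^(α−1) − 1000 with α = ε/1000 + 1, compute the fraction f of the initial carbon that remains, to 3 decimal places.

0.678

α − 1 = ε/1000 = 0.0341
(δ_res + 1000)/(δ₀ + 1000) = (-27.0 + 1000)/(-14.0 + 1000) = 973.0/986.0 = 0.986815
f = 0.986815^(1/0.0341) = exp(ln(0.986815)/0.0341) = exp(-0.01327/0.0341)
f = exp(-0.3892) = 0.6776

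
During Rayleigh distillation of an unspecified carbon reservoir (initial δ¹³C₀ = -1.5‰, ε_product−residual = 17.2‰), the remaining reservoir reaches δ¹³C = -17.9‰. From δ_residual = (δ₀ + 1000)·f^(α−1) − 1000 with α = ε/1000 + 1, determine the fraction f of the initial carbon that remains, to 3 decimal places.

α − 1 = ε/1000 = 0.0172
(δ_res + 1000)/(δ₀ + 1000) = (-17.9 + 1000)/(-1.5 + 1000) = 982.1/998.5 = 0.983575
f = 0.983575^(1/0.0172) = exp(ln(0.983575)/0.0172) = exp(-0.01656/0.0172)
f = exp(-0.9628) = 0.3818

0.382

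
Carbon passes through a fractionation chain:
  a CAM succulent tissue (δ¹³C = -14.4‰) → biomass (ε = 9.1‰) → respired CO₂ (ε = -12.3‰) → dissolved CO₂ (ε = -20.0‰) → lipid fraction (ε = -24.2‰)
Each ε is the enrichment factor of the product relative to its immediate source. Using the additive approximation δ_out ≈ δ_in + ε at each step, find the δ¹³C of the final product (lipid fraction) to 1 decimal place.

-61.8‰

step 1: δ ≈ -14.4 + (9.1) = -5.3‰
step 2: δ ≈ -5.3 + (-12.3) = -17.6‰
step 3: δ ≈ -17.6 + (-20.0) = -37.6‰
step 4: δ ≈ -37.6 + (-24.2) = -61.8‰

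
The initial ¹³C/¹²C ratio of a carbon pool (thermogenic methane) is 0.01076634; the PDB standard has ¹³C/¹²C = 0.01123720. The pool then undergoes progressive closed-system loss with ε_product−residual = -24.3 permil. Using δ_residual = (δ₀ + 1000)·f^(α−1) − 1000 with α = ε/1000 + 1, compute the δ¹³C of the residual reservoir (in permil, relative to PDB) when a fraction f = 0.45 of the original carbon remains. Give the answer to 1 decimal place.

δ₀ = (0.01076634/0.01123720 − 1)×1000 = (0.958098 − 1)×1000 = -41.902 permil
α − 1 = ε/1000 = -0.0243
f^(α−1) = 0.45^(-0.0243) = 1.019593
δ_res = (-41.902 + 1000) × 1.019593 − 1000 = 976.870 − 1000 = -23.13 permil

-23.1 permil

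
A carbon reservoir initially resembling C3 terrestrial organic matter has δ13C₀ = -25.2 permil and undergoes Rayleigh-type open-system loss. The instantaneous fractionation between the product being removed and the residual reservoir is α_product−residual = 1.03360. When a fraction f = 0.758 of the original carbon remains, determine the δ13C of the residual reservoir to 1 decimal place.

Rayleigh residual: δ_res = (δ₀ + 1000)·f^(α−1) − 1000
α − 1 = 0.03360
f^(α−1) = 0.758^(0.03360) = 0.990734
δ_res = (-25.2 + 1000) × 0.990734 − 1000 = 965.767 − 1000 = -34.23 permil

-34.2 permil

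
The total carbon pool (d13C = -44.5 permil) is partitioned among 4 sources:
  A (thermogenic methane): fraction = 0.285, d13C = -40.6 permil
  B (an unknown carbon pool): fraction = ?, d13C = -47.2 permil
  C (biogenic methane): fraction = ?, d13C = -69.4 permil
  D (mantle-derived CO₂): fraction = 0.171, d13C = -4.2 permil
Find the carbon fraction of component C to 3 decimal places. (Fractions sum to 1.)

0.294

Let f_C and f_B be the unknown fractions; fractions sum to 1 so f_C + f_B = 0.544.
Mass balance: Σ fᵢ·δᵢ = δ_bulk ⇒ f_C·(-69.4) + f_B·(-47.2) = -44.5 − (-12.289) = -32.211
Substitute f_B = 0.544 − f_C:
f_C·(-69.4 − -47.2) = -32.211 − 0.544×(-47.2) = -6.534
f_C = -6.534 / -22.2 = 0.2943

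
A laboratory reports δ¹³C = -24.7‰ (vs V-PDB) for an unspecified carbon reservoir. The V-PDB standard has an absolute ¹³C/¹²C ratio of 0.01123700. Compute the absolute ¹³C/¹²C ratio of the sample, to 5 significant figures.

0.010959

R_sample = R_standard × (δ¹³C/1000 + 1)
R_sample = 0.01123700 × (-24.7/1000 + 1) = 0.01123700 × 0.975300
R_sample = 0.0109594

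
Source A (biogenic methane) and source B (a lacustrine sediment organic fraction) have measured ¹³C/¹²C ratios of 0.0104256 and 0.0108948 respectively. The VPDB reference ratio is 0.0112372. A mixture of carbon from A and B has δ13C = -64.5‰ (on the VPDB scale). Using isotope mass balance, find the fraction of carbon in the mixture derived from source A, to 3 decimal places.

0.815

δ_A = (0.0104256/0.0112372 − 1)×1000 = (0.927776 − 1)×1000 = -72.224‰
δ_B = (0.0108948/0.0112372 − 1)×1000 = (0.969530 − 1)×1000 = -30.470‰
f_A = (δ_mix − δ_B)/(δ_A − δ_B) = (-64.5 − (-30.470))/(-72.224 − (-30.470))
f_A = -34.030 / -41.754 = 0.8150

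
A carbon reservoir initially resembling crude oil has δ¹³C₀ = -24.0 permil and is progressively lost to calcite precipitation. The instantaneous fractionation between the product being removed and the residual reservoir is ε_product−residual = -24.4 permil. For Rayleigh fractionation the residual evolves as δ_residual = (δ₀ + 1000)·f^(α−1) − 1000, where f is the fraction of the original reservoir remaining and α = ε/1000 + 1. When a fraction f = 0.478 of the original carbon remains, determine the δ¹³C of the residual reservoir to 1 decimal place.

Rayleigh residual: δ_res = (δ₀ + 1000)·f^(α−1) − 1000
α = ε/1000 + 1 = 0.97560, so α − 1 = -0.02440
f^(α−1) = 0.478^(-0.02440) = 1.018174
δ_res = (-24.0 + 1000) × 1.018174 − 1000 = 993.738 − 1000 = -6.26 permil

-6.3 permil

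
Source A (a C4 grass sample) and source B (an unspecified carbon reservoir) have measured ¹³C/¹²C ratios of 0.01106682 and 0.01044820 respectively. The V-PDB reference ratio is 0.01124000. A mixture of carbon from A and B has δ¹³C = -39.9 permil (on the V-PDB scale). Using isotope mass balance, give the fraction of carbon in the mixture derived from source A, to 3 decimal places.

δ_A = (0.01106682/0.01124000 − 1)×1000 = (0.984593 − 1)×1000 = -15.407 permil
δ_B = (0.01044820/0.01124000 − 1)×1000 = (0.929555 − 1)×1000 = -70.445 permil
f_A = (δ_mix − δ_B)/(δ_A − δ_B) = (-39.9 − (-70.445))/(-15.407 − (-70.445))
f_A = 30.545 / 55.037 = 0.5550

0.555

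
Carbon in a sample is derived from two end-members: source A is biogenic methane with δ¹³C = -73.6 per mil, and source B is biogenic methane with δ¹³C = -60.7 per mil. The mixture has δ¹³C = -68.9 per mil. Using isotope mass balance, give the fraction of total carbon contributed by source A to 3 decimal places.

0.636

δ_mix = f_A·δ_A + (1 − f_A)·δ_B  ⇒  f_A = (δ_mix − δ_B)/(δ_A − δ_B)
f_A = (-68.9 − (-60.7)) / (-73.6 − (-60.7))
f_A = -8.2 / -12.9 = 0.6357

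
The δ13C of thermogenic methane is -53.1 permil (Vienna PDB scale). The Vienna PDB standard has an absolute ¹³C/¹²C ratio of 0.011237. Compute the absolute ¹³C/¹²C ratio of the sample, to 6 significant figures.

0.0106403

R_sample = R_standard × (δ13C/1000 + 1)
R_sample = 0.011237 × (-53.1/1000 + 1) = 0.011237 × 0.946900
R_sample = 0.0106403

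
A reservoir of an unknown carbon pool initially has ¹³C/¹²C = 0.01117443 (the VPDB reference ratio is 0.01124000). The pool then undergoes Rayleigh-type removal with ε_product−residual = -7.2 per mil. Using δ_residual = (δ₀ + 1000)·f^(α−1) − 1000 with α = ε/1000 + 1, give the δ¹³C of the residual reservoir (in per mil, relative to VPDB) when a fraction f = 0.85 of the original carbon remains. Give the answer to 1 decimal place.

δ₀ = (0.01117443/0.01124000 − 1)×1000 = (0.994166 − 1)×1000 = -5.834 per mil
α − 1 = ε/1000 = -0.0072
f^(α−1) = 0.85^(-0.0072) = 1.001171
δ_res = (-5.834 + 1000) × 1.001171 − 1000 = 995.330 − 1000 = -4.67 per mil

-4.7 per mil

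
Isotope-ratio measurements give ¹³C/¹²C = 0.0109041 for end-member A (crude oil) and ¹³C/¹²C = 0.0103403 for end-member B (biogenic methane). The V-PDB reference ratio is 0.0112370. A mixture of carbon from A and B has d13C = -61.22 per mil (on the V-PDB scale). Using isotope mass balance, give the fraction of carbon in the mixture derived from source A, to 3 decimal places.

0.370

δ_A = (0.0109041/0.0112370 − 1)×1000 = (0.970375 − 1)×1000 = -29.625 per mil
δ_B = (0.0103403/0.0112370 − 1)×1000 = (0.920201 − 1)×1000 = -79.799 per mil
f_A = (δ_mix − δ_B)/(δ_A − δ_B) = (-61.22 − (-79.799))/(-29.625 − (-79.799))
f_A = 18.579 / 50.174 = 0.3703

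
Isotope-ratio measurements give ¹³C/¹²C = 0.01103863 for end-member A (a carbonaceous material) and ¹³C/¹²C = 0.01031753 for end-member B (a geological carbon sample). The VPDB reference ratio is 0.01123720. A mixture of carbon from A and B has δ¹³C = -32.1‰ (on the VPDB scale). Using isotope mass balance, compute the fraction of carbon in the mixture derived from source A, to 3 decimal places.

δ_A = (0.01103863/0.01123720 − 1)×1000 = (0.982329 − 1)×1000 = -17.671‰
δ_B = (0.01031753/0.01123720 − 1)×1000 = (0.918158 − 1)×1000 = -81.842‰
f_A = (δ_mix − δ_B)/(δ_A − δ_B) = (-32.1 − (-81.842))/(-17.671 − (-81.842))
f_A = 49.742 / 64.171 = 0.7751

0.775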